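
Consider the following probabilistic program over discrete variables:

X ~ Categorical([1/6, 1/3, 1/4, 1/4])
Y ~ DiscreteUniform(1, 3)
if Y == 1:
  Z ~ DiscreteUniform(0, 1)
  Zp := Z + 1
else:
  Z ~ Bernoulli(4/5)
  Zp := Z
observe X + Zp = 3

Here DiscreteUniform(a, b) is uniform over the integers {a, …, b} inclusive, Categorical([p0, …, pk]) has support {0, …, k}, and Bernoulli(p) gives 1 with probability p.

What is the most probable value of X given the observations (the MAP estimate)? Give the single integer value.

Enumerate traces; 6 have nonzero weight after conditioning:
  (X=1, Y=1, Z=1) weight 1/18
  (X=2, Y=1, Z=0) weight 1/24
  (X=2, Y=2, Z=1) weight 1/15
  (X=2, Y=3, Z=1) weight 1/15
  (X=3, Y=2, Z=0) weight 1/60
  (X=3, Y=3, Z=0) weight 1/60
Group by X:
  weight(X=1) = 1/18
  weight(X=2) = 7/40
  weight(X=3) = 1/30
Total weight = 1/18 + 7/40 + 1/30 = 19/72
P(X=1 | obs) = 1/18 / 19/72 = 4/19
P(X=2 | obs) = 7/40 / 19/72 = 63/95
P(X=3 | obs) = 1/30 / 19/72 = 12/95
argmax = 2

argmax_v P(X = v | obs) = 2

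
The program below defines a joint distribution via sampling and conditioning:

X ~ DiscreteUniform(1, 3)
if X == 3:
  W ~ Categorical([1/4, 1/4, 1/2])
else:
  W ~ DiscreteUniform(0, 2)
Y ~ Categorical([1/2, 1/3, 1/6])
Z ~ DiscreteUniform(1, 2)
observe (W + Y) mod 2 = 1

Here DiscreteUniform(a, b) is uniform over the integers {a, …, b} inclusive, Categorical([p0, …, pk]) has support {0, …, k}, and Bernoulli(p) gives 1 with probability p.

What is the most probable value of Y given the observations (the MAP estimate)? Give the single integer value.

Enumerate traces; 24 have nonzero weight after conditioning:
  (X=1, W=0, Y=1, Z=1) weight 1/54
  (X=1, W=0, Y=1, Z=2) weight 1/54
  (X=1, W=1, Y=0, Z=1) weight 1/36
  (X=1, W=1, Y=0, Z=2) weight 1/36
  (X=1, W=1, Y=2, Z=1) weight 1/108
  (X=1, W=1, Y=2, Z=2) weight 1/108
  (X=1, W=2, Y=1, Z=1) weight 1/54
  (X=1, W=2, Y=1, Z=2) weight 1/54
  … 16 more
Group by Y:
  weight(Y=0) = 11/72
  weight(Y=1) = 25/108
  weight(Y=2) = 11/216
Total weight = 11/72 + 25/108 + 11/216 = 47/108
P(Y=0 | obs) = 11/72 / 47/108 = 33/94
P(Y=1 | obs) = 25/108 / 47/108 = 25/47
P(Y=2 | obs) = 11/216 / 47/108 = 11/94
argmax = 1

argmax_v P(Y = v | obs) = 1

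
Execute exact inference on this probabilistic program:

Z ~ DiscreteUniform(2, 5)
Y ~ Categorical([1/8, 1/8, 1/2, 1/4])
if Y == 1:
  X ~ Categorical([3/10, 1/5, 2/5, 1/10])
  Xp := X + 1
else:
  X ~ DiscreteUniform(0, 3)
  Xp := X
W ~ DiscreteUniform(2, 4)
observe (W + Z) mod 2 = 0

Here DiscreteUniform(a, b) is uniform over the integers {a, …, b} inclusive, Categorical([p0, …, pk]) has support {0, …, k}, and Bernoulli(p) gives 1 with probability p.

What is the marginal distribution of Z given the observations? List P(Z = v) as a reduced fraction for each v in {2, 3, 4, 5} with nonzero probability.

P(Z=2) = 1/3, P(Z=3) = 1/6, P(Z=4) = 1/3, P(Z=5) = 1/6

Enumerate traces; 96 have nonzero weight after conditioning:
  (Z=2, Y=0, X=0, W=2) weight 1/384
  (Z=2, Y=0, X=0, W=4) weight 1/384
  (Z=2, Y=0, X=1, W=2) weight 1/384
  (Z=2, Y=0, X=1, W=4) weight 1/384
  (Z=2, Y=0, X=2, W=2) weight 1/384
  (Z=2, Y=0, X=2, W=4) weight 1/384
  (Z=2, Y=0, X=3, W=2) weight 1/384
  (Z=2, Y=0, X=3, W=4) weight 1/384
  (Z=3, Y=0, X=0, W=3) weight 1/384
  (Z=4, Y=0, X=0, W=2) weight 1/384
  … 86 more
Group by Z:
  weight(Z=2) = 1/6
  weight(Z=3) = 1/12
  weight(Z=4) = 1/6
  weight(Z=5) = 1/12
Total weight = 1/6 + 1/12 + 1/6 + 1/12 = 1/2
P(Z=2 | obs) = 1/6 / 1/2 = 1/3
P(Z=3 | obs) = 1/12 / 1/2 = 1/6
P(Z=4 | obs) = 1/6 / 1/2 = 1/3
P(Z=5 | obs) = 1/12 / 1/2 = 1/6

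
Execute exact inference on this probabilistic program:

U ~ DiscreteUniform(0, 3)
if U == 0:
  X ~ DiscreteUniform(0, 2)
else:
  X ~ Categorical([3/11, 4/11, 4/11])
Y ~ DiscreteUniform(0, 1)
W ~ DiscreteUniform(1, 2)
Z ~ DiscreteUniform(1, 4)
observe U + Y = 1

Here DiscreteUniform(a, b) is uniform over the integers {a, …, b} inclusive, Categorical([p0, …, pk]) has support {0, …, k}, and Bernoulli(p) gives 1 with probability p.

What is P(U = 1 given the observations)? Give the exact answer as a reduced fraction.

P(U = 1 | obs) = 1/2

Enumerate traces; 48 have nonzero weight after conditioning:
  (U=0, X=0, Y=1, W=1, Z=1) weight 1/192
  (U=0, X=0, Y=1, W=1, Z=2) weight 1/192
  (U=0, X=0, Y=1, W=1, Z=3) weight 1/192
  (U=0, X=0, Y=1, W=1, Z=4) weight 1/192
  (U=0, X=0, Y=1, W=2, Z=1) weight 1/192
  (U=0, X=0, Y=1, W=2, Z=2) weight 1/192
  (U=0, X=0, Y=1, W=2, Z=3) weight 1/192
  (U=0, X=0, Y=1, W=2, Z=4) weight 1/192
  (U=1, X=0, Y=0, W=1, Z=1) weight 3/704
  … 39 more
Group by U:
  weight(U=0) = 1/8
  weight(U=1) = 1/8
Total weight = 1/8 + 1/8 = 1/4
P(U=0 | obs) = 1/8 / 1/4 = 1/2
P(U=1 | obs) = 1/8 / 1/4 = 1/2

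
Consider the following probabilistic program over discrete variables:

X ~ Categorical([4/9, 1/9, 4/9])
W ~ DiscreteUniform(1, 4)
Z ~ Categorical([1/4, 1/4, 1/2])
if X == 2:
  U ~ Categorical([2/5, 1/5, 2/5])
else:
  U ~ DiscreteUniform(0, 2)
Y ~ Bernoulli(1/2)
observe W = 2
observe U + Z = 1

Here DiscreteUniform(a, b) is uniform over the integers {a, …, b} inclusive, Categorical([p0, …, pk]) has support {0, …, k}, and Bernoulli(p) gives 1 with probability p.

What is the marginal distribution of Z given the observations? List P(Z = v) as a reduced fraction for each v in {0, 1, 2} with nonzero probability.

P(Z=0) = 37/86, P(Z=1) = 49/86

Enumerate traces; 12 have nonzero weight after conditioning:
  (X=0, W=2, Z=0, U=1, Y=0) weight 1/216
  (X=0, W=2, Z=0, U=1, Y=1) weight 1/216
  (X=0, W=2, Z=1, U=0, Y=0) weight 1/216
  (X=0, W=2, Z=1, U=0, Y=1) weight 1/216
  (X=1, W=2, Z=0, U=1, Y=0) weight 1/864
  (X=1, W=2, Z=0, U=1, Y=1) weight 1/864
  (X=1, W=2, Z=1, U=0, Y=0) weight 1/864
  (X=1, W=2, Z=1, U=0, Y=1) weight 1/864
  … 4 more
Group by Z:
  weight(Z=0) = 37/2160
  weight(Z=1) = 49/2160
Total weight = 37/2160 + 49/2160 = 43/1080
P(Z=0 | obs) = 37/2160 / 43/1080 = 37/86
P(Z=1 | obs) = 49/2160 / 43/1080 = 49/86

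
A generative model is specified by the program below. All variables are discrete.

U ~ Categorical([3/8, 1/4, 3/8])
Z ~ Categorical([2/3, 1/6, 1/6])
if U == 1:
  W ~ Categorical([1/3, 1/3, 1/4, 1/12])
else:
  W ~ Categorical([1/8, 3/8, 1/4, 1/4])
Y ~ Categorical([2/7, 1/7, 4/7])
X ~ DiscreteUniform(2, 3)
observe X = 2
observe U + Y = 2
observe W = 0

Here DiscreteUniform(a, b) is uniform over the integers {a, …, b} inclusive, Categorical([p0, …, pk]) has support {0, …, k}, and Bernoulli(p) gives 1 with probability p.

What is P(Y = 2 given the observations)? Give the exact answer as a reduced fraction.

P(Y = 2 | obs) = 18/35

Enumerate traces; 9 have nonzero weight after conditioning:
  (U=0, Z=0, W=0, Y=2, X=2) weight 1/112
  (U=0, Z=1, W=0, Y=2, X=2) weight 1/448
  (U=0, Z=2, W=0, Y=2, X=2) weight 1/448
  (U=1, Z=0, W=0, Y=1, X=2) weight 1/252
  (U=1, Z=1, W=0, Y=1, X=2) weight 1/1008
  (U=1, Z=2, W=0, Y=1, X=2) weight 1/1008
  (U=2, Z=0, W=0, Y=0, X=2) weight 1/224
  (U=2, Z=1, W=0, Y=0, X=2) weight 1/896
  … 1 more
Group by Y:
  weight(Y=0) = 3/448
  weight(Y=1) = 1/168
  weight(Y=2) = 3/224
Total weight = 3/448 + 1/168 + 3/224 = 5/192
P(Y=0 | obs) = 3/448 / 5/192 = 9/35
P(Y=1 | obs) = 1/168 / 5/192 = 8/35
P(Y=2 | obs) = 3/224 / 5/192 = 18/35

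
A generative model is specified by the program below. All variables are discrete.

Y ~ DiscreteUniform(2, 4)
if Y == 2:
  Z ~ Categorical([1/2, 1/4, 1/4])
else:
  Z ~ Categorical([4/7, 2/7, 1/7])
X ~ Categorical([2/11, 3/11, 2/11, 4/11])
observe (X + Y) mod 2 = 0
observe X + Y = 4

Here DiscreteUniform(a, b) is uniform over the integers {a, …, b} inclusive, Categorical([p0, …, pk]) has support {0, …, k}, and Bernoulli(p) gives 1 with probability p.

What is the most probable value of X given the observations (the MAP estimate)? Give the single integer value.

Enumerate traces; 9 have nonzero weight after conditioning:
  (Y=2, Z=0, X=2) weight 1/33
  (Y=2, Z=1, X=2) weight 1/66
  (Y=2, Z=2, X=2) weight 1/66
  (Y=3, Z=0, X=1) weight 4/77
  (Y=3, Z=1, X=1) weight 2/77
  (Y=3, Z=2, X=1) weight 1/77
  (Y=4, Z=0, X=0) weight 8/231
  (Y=4, Z=1, X=0) weight 4/231
  … 1 more
Group by X:
  weight(X=0) = 2/33
  weight(X=1) = 1/11
  weight(X=2) = 2/33
Total weight = 2/33 + 1/11 + 2/33 = 7/33
P(X=0 | obs) = 2/33 / 7/33 = 2/7
P(X=1 | obs) = 1/11 / 7/33 = 3/7
P(X=2 | obs) = 2/33 / 7/33 = 2/7
argmax = 1

argmax_v P(X = v | obs) = 1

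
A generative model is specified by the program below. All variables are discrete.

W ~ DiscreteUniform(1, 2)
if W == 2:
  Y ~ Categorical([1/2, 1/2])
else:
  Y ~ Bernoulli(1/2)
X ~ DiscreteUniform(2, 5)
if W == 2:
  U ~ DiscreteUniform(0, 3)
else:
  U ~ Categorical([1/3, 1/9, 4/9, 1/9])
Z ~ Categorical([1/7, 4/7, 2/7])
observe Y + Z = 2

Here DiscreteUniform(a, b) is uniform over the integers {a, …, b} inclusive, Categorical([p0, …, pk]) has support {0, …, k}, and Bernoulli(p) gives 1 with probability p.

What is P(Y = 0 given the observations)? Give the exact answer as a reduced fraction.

P(Y = 0 | obs) = 1/3

Enumerate traces; 64 have nonzero weight after conditioning:
  (W=1, Y=0, X=2, U=0, Z=2) weight 1/168
  (W=1, Y=0, X=2, U=1, Z=2) weight 1/504
  (W=1, Y=0, X=2, U=2, Z=2) weight 1/126
  (W=1, Y=0, X=2, U=3, Z=2) weight 1/504
  (W=1, Y=0, X=3, U=0, Z=2) weight 1/168
  (W=1, Y=0, X=3, U=1, Z=2) weight 1/504
  (W=1, Y=0, X=3, U=2, Z=2) weight 1/126
  (W=1, Y=0, X=3, U=3, Z=2) weight 1/504
  (W=1, Y=1, X=2, U=0, Z=1) weight 1/84
  … 55 more
Group by Y:
  weight(Y=0) = 1/7
  weight(Y=1) = 2/7
Total weight = 1/7 + 2/7 = 3/7
P(Y=0 | obs) = 1/7 / 3/7 = 1/3
P(Y=1 | obs) = 2/7 / 3/7 = 2/3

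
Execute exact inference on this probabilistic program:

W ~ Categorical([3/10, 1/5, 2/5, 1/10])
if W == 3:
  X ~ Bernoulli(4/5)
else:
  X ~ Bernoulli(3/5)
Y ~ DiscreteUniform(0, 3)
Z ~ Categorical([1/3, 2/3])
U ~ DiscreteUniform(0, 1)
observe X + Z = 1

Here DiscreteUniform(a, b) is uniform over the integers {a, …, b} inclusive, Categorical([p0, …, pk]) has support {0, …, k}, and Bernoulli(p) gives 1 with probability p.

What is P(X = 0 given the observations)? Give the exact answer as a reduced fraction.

Enumerate traces; 64 have nonzero weight after conditioning:
  (W=0, X=0, Y=0, Z=1, U=0) weight 1/100
  (W=0, X=0, Y=0, Z=1, U=1) weight 1/100
  (W=0, X=0, Y=1, Z=1, U=0) weight 1/100
  (W=0, X=0, Y=1, Z=1, U=1) weight 1/100
  (W=0, X=0, Y=2, Z=1, U=0) weight 1/100
  (W=0, X=0, Y=2, Z=1, U=1) weight 1/100
  (W=0, X=0, Y=3, Z=1, U=0) weight 1/100
  (W=0, X=0, Y=3, Z=1, U=1) weight 1/100
  (W=0, X=1, Y=0, Z=0, U=0) weight 3/400
  … 55 more
Group by X:
  weight(X=0) = 19/75
  weight(X=1) = 31/150
Total weight = 19/75 + 31/150 = 23/50
P(X=0 | obs) = 19/75 / 23/50 = 38/69
P(X=1 | obs) = 31/150 / 23/50 = 31/69

P(X = 0 | obs) = 38/69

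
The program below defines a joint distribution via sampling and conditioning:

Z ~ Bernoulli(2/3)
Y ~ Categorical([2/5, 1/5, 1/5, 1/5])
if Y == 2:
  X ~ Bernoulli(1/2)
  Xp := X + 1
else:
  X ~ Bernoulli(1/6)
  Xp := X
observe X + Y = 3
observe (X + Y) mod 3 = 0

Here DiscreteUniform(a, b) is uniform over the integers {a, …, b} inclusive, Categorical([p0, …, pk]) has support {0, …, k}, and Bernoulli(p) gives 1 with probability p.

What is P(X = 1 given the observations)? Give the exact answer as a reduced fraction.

Enumerate traces; 4 have nonzero weight after conditioning:
  (Z=0, Y=2, X=1) weight 1/30
  (Z=0, Y=3, X=0) weight 1/18
  (Z=1, Y=2, X=1) weight 1/15
  (Z=1, Y=3, X=0) weight 1/9
Group by X:
  weight(X=0) = 1/6
  weight(X=1) = 1/10
Total weight = 1/6 + 1/10 = 4/15
P(X=0 | obs) = 1/6 / 4/15 = 5/8
P(X=1 | obs) = 1/10 / 4/15 = 3/8

P(X = 1 | obs) = 3/8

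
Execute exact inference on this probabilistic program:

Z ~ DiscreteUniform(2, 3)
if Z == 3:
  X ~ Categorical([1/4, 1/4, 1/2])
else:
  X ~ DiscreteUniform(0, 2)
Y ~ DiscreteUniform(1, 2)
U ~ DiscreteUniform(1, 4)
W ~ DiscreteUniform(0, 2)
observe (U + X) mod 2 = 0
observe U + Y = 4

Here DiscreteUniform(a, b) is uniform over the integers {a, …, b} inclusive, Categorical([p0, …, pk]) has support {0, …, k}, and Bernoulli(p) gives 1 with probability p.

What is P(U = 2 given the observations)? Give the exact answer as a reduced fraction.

Enumerate traces; 18 have nonzero weight after conditioning:
  (Z=2, X=0, Y=2, U=2, W=0) weight 1/144
  (Z=2, X=0, Y=2, U=2, W=1) weight 1/144
  (Z=2, X=0, Y=2, U=2, W=2) weight 1/144
  (Z=2, X=1, Y=1, U=3, W=0) weight 1/144
  (Z=2, X=1, Y=1, U=3, W=1) weight 1/144
  (Z=2, X=1, Y=1, U=3, W=2) weight 1/144
  (Z=2, X=2, Y=2, U=2, W=0) weight 1/144
  (Z=2, X=2, Y=2, U=2, W=1) weight 1/144
  … 10 more
Group by U:
  weight(U=2) = 17/192
  weight(U=3) = 7/192
Total weight = 17/192 + 7/192 = 1/8
P(U=2 | obs) = 17/192 / 1/8 = 17/24
P(U=3 | obs) = 7/192 / 1/8 = 7/24

P(U = 2 | obs) = 17/24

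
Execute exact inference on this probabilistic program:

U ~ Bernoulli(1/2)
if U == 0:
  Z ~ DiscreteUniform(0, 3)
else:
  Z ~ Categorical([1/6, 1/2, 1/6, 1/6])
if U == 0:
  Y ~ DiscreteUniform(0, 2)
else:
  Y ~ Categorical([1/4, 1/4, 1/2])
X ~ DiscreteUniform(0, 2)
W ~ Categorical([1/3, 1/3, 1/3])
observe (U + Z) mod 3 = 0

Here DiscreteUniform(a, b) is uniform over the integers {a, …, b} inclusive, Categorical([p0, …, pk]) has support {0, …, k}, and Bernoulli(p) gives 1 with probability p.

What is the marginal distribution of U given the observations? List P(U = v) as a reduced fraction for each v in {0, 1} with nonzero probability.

P(U=0) = 3/4, P(U=1) = 1/4

Enumerate traces; 81 have nonzero weight after conditioning:
  (U=0, Z=0, Y=0, X=0, W=0) weight 1/216
  (U=0, Z=0, Y=0, X=0, W=1) weight 1/216
  (U=0, Z=0, Y=0, X=0, W=2) weight 1/216
  (U=0, Z=0, Y=0, X=1, W=0) weight 1/216
  (U=0, Z=0, Y=0, X=1, W=1) weight 1/216
  (U=0, Z=0, Y=0, X=1, W=2) weight 1/216
  (U=0, Z=0, Y=0, X=2, W=0) weight 1/216
  (U=0, Z=0, Y=0, X=2, W=1) weight 1/216
  (U=1, Z=2, Y=0, X=0, W=0) weight 1/432
  … 72 more
Group by U:
  weight(U=0) = 1/4
  weight(U=1) = 1/12
Total weight = 1/4 + 1/12 = 1/3
P(U=0 | obs) = 1/4 / 1/3 = 3/4
P(U=1 | obs) = 1/12 / 1/3 = 1/4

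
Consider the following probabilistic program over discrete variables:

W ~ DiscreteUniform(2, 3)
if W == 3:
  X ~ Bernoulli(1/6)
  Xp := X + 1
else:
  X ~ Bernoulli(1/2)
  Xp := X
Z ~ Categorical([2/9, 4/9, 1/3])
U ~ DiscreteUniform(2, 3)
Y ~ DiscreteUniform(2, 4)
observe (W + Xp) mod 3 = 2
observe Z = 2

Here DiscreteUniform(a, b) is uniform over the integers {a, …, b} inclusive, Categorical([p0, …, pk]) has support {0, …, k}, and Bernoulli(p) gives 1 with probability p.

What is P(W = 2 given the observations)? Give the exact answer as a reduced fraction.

Enumerate traces; 12 have nonzero weight after conditioning:
  (W=2, X=0, Z=2, U=2, Y=2) weight 1/72
  (W=2, X=0, Z=2, U=2, Y=3) weight 1/72
  (W=2, X=0, Z=2, U=2, Y=4) weight 1/72
  (W=2, X=0, Z=2, U=3, Y=2) weight 1/72
  (W=2, X=0, Z=2, U=3, Y=3) weight 1/72
  (W=2, X=0, Z=2, U=3, Y=4) weight 1/72
  (W=3, X=1, Z=2, U=2, Y=2) weight 1/216
  (W=3, X=1, Z=2, U=2, Y=3) weight 1/216
  … 4 more
Group by W:
  weight(W=2) = 1/12
  weight(W=3) = 1/36
Total weight = 1/12 + 1/36 = 1/9
P(W=2 | obs) = 1/12 / 1/9 = 3/4
P(W=3 | obs) = 1/36 / 1/9 = 1/4

P(W = 2 | obs) = 3/4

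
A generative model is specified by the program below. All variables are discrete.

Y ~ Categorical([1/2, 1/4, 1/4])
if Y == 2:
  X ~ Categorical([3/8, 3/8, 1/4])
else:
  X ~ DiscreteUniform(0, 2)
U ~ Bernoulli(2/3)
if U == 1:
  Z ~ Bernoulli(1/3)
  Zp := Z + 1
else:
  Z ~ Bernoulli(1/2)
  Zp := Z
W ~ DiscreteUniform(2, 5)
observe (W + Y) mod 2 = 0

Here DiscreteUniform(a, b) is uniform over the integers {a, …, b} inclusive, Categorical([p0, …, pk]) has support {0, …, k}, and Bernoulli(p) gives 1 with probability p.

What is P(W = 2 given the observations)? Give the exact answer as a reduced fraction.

Enumerate traces; 72 have nonzero weight after conditioning:
  (Y=0, X=0, U=0, Z=0, W=2) weight 1/144
  (Y=0, X=0, U=0, Z=0, W=4) weight 1/144
  (Y=0, X=0, U=0, Z=1, W=2) weight 1/144
  (Y=0, X=0, U=0, Z=1, W=4) weight 1/144
  (Y=0, X=0, U=1, Z=0, W=2) weight 1/54
  (Y=0, X=0, U=1, Z=0, W=4) weight 1/54
  (Y=0, X=0, U=1, Z=1, W=2) weight 1/108
  (Y=0, X=0, U=1, Z=1, W=4) weight 1/108
  (Y=1, X=0, U=0, Z=0, W=3) weight 1/288
  (Y=1, X=0, U=0, Z=0, W=5) weight 1/288
  … 62 more
Group by W:
  weight(W=2) = 3/16
  weight(W=3) = 1/16
  weight(W=4) = 3/16
  weight(W=5) = 1/16
Total weight = 3/16 + 1/16 + 3/16 + 1/16 = 1/2
P(W=2 | obs) = 3/16 / 1/2 = 3/8
P(W=3 | obs) = 1/16 / 1/2 = 1/8
P(W=4 | obs) = 3/16 / 1/2 = 3/8
P(W=5 | obs) = 1/16 / 1/2 = 1/8

P(W = 2 | obs) = 3/8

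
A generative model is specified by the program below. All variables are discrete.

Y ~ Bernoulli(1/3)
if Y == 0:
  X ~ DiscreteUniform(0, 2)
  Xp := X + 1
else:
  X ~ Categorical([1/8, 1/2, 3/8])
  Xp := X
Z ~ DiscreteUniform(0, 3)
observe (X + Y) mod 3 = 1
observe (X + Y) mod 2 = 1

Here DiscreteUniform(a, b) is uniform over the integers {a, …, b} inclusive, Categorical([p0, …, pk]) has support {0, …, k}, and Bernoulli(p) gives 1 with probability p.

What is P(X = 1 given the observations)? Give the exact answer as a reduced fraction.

P(X = 1 | obs) = 16/19

Enumerate traces; 8 have nonzero weight after conditioning:
  (Y=0, X=1, Z=0) weight 1/18
  (Y=0, X=1, Z=1) weight 1/18
  (Y=0, X=1, Z=2) weight 1/18
  (Y=0, X=1, Z=3) weight 1/18
  (Y=1, X=0, Z=0) weight 1/96
  (Y=1, X=0, Z=1) weight 1/96
  (Y=1, X=0, Z=2) weight 1/96
  (Y=1, X=0, Z=3) weight 1/96
Group by X:
  weight(X=0) = 1/24
  weight(X=1) = 2/9
Total weight = 1/24 + 2/9 = 19/72
P(X=0 | obs) = 1/24 / 19/72 = 3/19
P(X=1 | obs) = 2/9 / 19/72 = 16/19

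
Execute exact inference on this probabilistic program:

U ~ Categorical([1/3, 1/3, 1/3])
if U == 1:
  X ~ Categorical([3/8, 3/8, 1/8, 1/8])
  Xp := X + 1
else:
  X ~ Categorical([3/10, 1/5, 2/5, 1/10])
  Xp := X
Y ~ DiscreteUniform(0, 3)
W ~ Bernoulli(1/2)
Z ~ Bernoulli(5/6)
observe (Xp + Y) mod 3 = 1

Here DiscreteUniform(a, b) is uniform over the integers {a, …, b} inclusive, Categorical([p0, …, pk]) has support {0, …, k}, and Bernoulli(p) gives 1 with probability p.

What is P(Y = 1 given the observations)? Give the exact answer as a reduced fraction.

Enumerate traces; 64 have nonzero weight after conditioning:
  (U=0, X=0, Y=1, W=0, Z=0) weight 1/480
  (U=0, X=0, Y=1, W=0, Z=1) weight 1/96
  (U=0, X=0, Y=1, W=1, Z=0) weight 1/480
  (U=0, X=0, Y=1, W=1, Z=1) weight 1/96
  (U=0, X=1, Y=0, W=0, Z=0) weight 1/720
  (U=0, X=1, Y=0, W=0, Z=1) weight 1/144
  (U=0, X=1, Y=0, W=1, Z=0) weight 1/720
  (U=0, X=1, Y=0, W=1, Z=1) weight 1/144
  (U=0, X=1, Y=3, W=0, Z=0) weight 1/720
  (U=0, X=2, Y=2, W=0, Z=0) weight 1/360
  … 54 more
Group by Y:
  weight(Y=0) = 3/40
  weight(Y=1) = 37/480
  weight(Y=2) = 47/480
  weight(Y=3) = 3/40
Total weight = 3/40 + 37/480 + 47/480 + 3/40 = 13/40
P(Y=0 | obs) = 3/40 / 13/40 = 3/13
P(Y=1 | obs) = 37/480 / 13/40 = 37/156
P(Y=2 | obs) = 47/480 / 13/40 = 47/156
P(Y=3 | obs) = 3/40 / 13/40 = 3/13

P(Y = 1 | obs) = 37/156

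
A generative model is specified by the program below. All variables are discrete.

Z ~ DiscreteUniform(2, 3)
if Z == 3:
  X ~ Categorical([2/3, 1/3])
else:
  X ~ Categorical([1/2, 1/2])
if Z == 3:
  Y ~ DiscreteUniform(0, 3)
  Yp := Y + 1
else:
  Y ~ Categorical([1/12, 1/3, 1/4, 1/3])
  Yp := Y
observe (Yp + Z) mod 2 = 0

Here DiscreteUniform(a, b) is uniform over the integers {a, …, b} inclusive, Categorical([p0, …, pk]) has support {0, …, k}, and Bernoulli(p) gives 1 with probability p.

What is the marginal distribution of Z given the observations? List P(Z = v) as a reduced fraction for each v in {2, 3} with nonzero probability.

Enumerate traces; 8 have nonzero weight after conditioning:
  (Z=2, X=0, Y=0) weight 1/48
  (Z=2, X=0, Y=2) weight 1/16
  (Z=2, X=1, Y=0) weight 1/48
  (Z=2, X=1, Y=2) weight 1/16
  (Z=3, X=0, Y=0) weight 1/12
  (Z=3, X=0, Y=2) weight 1/12
  (Z=3, X=1, Y=0) weight 1/24
  (Z=3, X=1, Y=2) weight 1/24
Group by Z:
  weight(Z=2) = 1/6
  weight(Z=3) = 1/4
Total weight = 1/6 + 1/4 = 5/12
P(Z=2 | obs) = 1/6 / 5/12 = 2/5
P(Z=3 | obs) = 1/4 / 5/12 = 3/5

P(Z=2) = 2/5, P(Z=3) = 3/5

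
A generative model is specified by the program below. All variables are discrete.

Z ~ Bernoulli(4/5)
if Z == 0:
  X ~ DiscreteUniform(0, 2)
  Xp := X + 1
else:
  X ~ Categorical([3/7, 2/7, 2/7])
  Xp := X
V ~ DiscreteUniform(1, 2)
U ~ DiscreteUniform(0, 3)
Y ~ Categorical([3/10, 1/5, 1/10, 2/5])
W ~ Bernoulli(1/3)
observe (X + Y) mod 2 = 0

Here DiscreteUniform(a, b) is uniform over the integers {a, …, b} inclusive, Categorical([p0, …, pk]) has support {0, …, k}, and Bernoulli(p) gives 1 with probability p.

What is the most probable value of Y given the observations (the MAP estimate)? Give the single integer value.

argmax_v P(Y = v | obs) = 0

Enumerate traces; 192 have nonzero weight after conditioning:
  (Z=0, X=0, V=1, U=0, Y=0, W=0) weight 1/600
  (Z=0, X=0, V=1, U=0, Y=0, W=1) weight 1/1200
  (Z=0, X=0, V=1, U=0, Y=2, W=0) weight 1/1800
  (Z=0, X=0, V=1, U=0, Y=2, W=1) weight 1/3600
  (Z=0, X=0, V=1, U=1, Y=0, W=0) weight 1/600
  (Z=0, X=0, V=1, U=1, Y=0, W=1) weight 1/1200
  (Z=0, X=0, V=1, U=1, Y=2, W=0) weight 1/1800
  (Z=0, X=0, V=1, U=1, Y=2, W=1) weight 1/3600
  (Z=0, X=1, V=1, U=0, Y=1, W=0) weight 1/900
  (Z=0, X=1, V=1, U=0, Y=3, W=0) weight 1/450
  … 182 more
Group by Y:
  weight(Y=0) = 37/175
  weight(Y=1) = 31/525
  weight(Y=2) = 37/525
  weight(Y=3) = 62/525
Total weight = 37/175 + 31/525 + 37/525 + 62/525 = 241/525
P(Y=0 | obs) = 37/175 / 241/525 = 111/241
P(Y=1 | obs) = 31/525 / 241/525 = 31/241
P(Y=2 | obs) = 37/525 / 241/525 = 37/241
P(Y=3 | obs) = 62/525 / 241/525 = 62/241
argmax = 0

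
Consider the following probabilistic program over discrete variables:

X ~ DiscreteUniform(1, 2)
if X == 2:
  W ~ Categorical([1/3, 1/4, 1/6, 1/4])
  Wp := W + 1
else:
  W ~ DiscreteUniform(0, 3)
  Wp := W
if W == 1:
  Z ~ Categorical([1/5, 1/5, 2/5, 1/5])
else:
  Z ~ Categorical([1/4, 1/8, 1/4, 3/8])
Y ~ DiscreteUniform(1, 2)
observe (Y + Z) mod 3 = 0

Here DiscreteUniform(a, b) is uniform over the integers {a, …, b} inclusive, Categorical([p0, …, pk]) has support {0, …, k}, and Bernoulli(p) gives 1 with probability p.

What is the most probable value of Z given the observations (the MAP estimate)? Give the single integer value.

argmax_v P(Z = v | obs) = 2

Enumerate traces; 16 have nonzero weight after conditioning:
  (X=1, W=0, Z=1, Y=2) weight 1/128
  (X=1, W=0, Z=2, Y=1) weight 1/64
  (X=1, W=1, Z=1, Y=2) weight 1/80
  (X=1, W=1, Z=2, Y=1) weight 1/40
  (X=1, W=2, Z=1, Y=2) weight 1/128
  (X=1, W=2, Z=2, Y=1) weight 1/64
  (X=1, W=3, Z=1, Y=2) weight 1/128
  (X=1, W=3, Z=2, Y=1) weight 1/64
  … 8 more
Group by Z:
  weight(Z=1) = 23/320
  weight(Z=2) = 23/160
Total weight = 23/320 + 23/160 = 69/320
P(Z=1 | obs) = 23/320 / 69/320 = 1/3
P(Z=2 | obs) = 23/160 / 69/320 = 2/3
argmax = 2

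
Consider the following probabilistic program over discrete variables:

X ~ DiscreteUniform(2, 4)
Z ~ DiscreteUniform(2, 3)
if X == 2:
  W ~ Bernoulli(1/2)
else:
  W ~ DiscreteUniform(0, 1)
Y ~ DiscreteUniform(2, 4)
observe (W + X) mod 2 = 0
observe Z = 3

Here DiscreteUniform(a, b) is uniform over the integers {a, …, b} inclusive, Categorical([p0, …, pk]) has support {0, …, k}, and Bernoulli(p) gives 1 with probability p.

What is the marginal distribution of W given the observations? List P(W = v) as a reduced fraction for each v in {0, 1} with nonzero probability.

P(W=0) = 2/3, P(W=1) = 1/3

Enumerate traces; 9 have nonzero weight after conditioning:
  (X=2, Z=3, W=0, Y=2) weight 1/36
  (X=2, Z=3, W=0, Y=3) weight 1/36
  (X=2, Z=3, W=0, Y=4) weight 1/36
  (X=3, Z=3, W=1, Y=2) weight 1/36
  (X=3, Z=3, W=1, Y=3) weight 1/36
  (X=3, Z=3, W=1, Y=4) weight 1/36
  (X=4, Z=3, W=0, Y=2) weight 1/36
  (X=4, Z=3, W=0, Y=3) weight 1/36
  … 1 more
Group by W:
  weight(W=0) = 1/6
  weight(W=1) = 1/12
Total weight = 1/6 + 1/12 = 1/4
P(W=0 | obs) = 1/6 / 1/4 = 2/3
P(W=1 | obs) = 1/12 / 1/4 = 1/3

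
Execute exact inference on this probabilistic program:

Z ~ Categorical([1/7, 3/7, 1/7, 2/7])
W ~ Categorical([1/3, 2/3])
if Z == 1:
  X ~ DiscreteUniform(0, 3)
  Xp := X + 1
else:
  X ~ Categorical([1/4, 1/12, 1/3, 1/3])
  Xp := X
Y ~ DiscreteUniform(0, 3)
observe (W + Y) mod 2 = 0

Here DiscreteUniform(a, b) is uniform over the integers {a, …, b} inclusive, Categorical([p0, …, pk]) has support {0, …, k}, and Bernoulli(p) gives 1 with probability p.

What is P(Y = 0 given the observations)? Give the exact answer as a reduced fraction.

P(Y = 0 | obs) = 1/6

Enumerate traces; 64 have nonzero weight after conditioning:
  (Z=0, W=0, X=0, Y=0) weight 1/336
  (Z=0, W=0, X=0, Y=2) weight 1/336
  (Z=0, W=0, X=1, Y=0) weight 1/1008
  (Z=0, W=0, X=1, Y=2) weight 1/1008
  (Z=0, W=0, X=2, Y=0) weight 1/252
  (Z=0, W=0, X=2, Y=2) weight 1/252
  (Z=0, W=0, X=3, Y=0) weight 1/252
  (Z=0, W=0, X=3, Y=2) weight 1/252
  (Z=0, W=1, X=0, Y=1) weight 1/168
  (Z=0, W=1, X=0, Y=3) weight 1/168
  … 54 more
Group by Y:
  weight(Y=0) = 1/12
  weight(Y=1) = 1/6
  weight(Y=2) = 1/12
  weight(Y=3) = 1/6
Total weight = 1/12 + 1/6 + 1/12 + 1/6 = 1/2
P(Y=0 | obs) = 1/12 / 1/2 = 1/6
P(Y=1 | obs) = 1/6 / 1/2 = 1/3
P(Y=2 | obs) = 1/12 / 1/2 = 1/6
P(Y=3 | obs) = 1/6 / 1/2 = 1/3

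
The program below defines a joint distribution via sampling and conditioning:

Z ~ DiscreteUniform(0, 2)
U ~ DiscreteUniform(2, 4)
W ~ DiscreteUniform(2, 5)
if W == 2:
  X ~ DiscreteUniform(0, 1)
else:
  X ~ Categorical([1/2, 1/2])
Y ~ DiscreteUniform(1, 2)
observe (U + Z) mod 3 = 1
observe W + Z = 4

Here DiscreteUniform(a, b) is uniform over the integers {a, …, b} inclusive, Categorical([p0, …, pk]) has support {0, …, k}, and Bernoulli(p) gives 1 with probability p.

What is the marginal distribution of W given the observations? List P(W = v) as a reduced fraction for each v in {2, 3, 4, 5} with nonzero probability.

P(W=2) = 1/3, P(W=3) = 1/3, P(W=4) = 1/3

Enumerate traces; 12 have nonzero weight after conditioning:
  (Z=0, U=4, W=4, X=0, Y=1) weight 1/144
  (Z=0, U=4, W=4, X=0, Y=2) weight 1/144
  (Z=0, U=4, W=4, X=1, Y=1) weight 1/144
  (Z=0, U=4, W=4, X=1, Y=2) weight 1/144
  (Z=1, U=3, W=3, X=0, Y=1) weight 1/144
  (Z=1, U=3, W=3, X=0, Y=2) weight 1/144
  (Z=1, U=3, W=3, X=1, Y=1) weight 1/144
  (Z=1, U=3, W=3, X=1, Y=2) weight 1/144
  (Z=2, U=2, W=2, X=0, Y=1) weight 1/144
  … 3 more
Group by W:
  weight(W=2) = 1/36
  weight(W=3) = 1/36
  weight(W=4) = 1/36
Total weight = 1/36 + 1/36 + 1/36 = 1/12
P(W=2 | obs) = 1/36 / 1/12 = 1/3
P(W=3 | obs) = 1/36 / 1/12 = 1/3
P(W=4 | obs) = 1/36 / 1/12 = 1/3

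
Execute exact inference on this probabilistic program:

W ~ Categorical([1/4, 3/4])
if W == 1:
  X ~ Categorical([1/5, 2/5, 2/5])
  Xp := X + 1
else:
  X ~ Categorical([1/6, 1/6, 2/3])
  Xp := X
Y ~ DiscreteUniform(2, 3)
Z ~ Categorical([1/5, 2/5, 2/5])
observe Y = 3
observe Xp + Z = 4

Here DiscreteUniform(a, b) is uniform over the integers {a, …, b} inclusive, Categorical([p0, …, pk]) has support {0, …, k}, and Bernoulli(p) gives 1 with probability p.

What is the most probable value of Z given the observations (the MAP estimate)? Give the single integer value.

Enumerate traces; 3 have nonzero weight after conditioning:
  (W=0, X=2, Y=3, Z=2) weight 1/30
  (W=1, X=1, Y=3, Z=2) weight 3/50
  (W=1, X=2, Y=3, Z=1) weight 3/50
Group by Z:
  weight(Z=1) = 3/50
  weight(Z=2) = 7/75
Total weight = 3/50 + 7/75 = 23/150
P(Z=1 | obs) = 3/50 / 23/150 = 9/23
P(Z=2 | obs) = 7/75 / 23/150 = 14/23
argmax = 2

argmax_v P(Z = v | obs) = 2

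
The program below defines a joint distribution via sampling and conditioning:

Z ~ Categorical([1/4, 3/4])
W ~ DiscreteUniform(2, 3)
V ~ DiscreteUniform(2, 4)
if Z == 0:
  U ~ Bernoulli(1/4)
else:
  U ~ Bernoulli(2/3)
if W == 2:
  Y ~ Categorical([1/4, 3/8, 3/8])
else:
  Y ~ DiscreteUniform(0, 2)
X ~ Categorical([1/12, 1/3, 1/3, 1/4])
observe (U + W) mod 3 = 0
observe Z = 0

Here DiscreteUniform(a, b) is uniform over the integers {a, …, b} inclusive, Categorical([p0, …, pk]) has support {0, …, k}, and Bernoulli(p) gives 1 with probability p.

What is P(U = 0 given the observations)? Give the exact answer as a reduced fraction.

P(U = 0 | obs) = 3/4

Enumerate traces; 72 have nonzero weight after conditioning:
  (Z=0, W=2, V=2, U=1, Y=0, X=0) weight 1/4608
  (Z=0, W=2, V=2, U=1, Y=0, X=1) weight 1/1152
  (Z=0, W=2, V=2, U=1, Y=0, X=2) weight 1/1152
  (Z=0, W=2, V=2, U=1, Y=0, X=3) weight 1/1536
  (Z=0, W=2, V=2, U=1, Y=1, X=0) weight 1/3072
  (Z=0, W=2, V=2, U=1, Y=1, X=1) weight 1/768
  (Z=0, W=2, V=2, U=1, Y=1, X=2) weight 1/768
  (Z=0, W=2, V=2, U=1, Y=1, X=3) weight 1/1024
  (Z=0, W=3, V=2, U=0, Y=0, X=0) weight 1/1152
  … 63 more
Group by U:
  weight(U=0) = 3/32
  weight(U=1) = 1/32
Total weight = 3/32 + 1/32 = 1/8
P(U=0 | obs) = 3/32 / 1/8 = 3/4
P(U=1 | obs) = 1/32 / 1/8 = 1/4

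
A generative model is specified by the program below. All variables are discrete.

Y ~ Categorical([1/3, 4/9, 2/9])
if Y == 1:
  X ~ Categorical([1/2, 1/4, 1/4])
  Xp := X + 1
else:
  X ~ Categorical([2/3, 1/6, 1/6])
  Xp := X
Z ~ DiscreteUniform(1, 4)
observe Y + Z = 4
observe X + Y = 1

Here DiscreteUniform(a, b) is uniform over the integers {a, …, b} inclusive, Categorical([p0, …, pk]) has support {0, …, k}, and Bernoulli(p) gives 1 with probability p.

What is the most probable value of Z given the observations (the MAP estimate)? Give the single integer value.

Enumerate traces; 2 have nonzero weight after conditioning:
  (Y=0, X=1, Z=4) weight 1/72
  (Y=1, X=0, Z=3) weight 1/18
Group by Z:
  weight(Z=3) = 1/18
  weight(Z=4) = 1/72
Total weight = 1/18 + 1/72 = 5/72
P(Z=3 | obs) = 1/18 / 5/72 = 4/5
P(Z=4 | obs) = 1/72 / 5/72 = 1/5
argmax = 3

argmax_v P(Z = v | obs) = 3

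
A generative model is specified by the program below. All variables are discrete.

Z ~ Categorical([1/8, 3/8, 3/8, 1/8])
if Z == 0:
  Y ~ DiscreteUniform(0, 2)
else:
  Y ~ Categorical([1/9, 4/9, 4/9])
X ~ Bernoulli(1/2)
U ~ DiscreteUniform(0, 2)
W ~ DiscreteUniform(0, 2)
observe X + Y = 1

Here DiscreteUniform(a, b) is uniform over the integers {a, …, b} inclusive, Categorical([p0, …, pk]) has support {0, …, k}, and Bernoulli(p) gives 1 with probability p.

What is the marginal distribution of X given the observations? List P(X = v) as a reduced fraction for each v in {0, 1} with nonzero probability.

P(X=0) = 31/41, P(X=1) = 10/41

Enumerate traces; 72 have nonzero weight after conditioning:
  (Z=0, Y=0, X=1, U=0, W=0) weight 1/432
  (Z=0, Y=0, X=1, U=0, W=1) weight 1/432
  (Z=0, Y=0, X=1, U=0, W=2) weight 1/432
  (Z=0, Y=0, X=1, U=1, W=0) weight 1/432
  (Z=0, Y=0, X=1, U=1, W=1) weight 1/432
  (Z=0, Y=0, X=1, U=1, W=2) weight 1/432
  (Z=0, Y=0, X=1, U=2, W=0) weight 1/432
  (Z=0, Y=0, X=1, U=2, W=1) weight 1/432
  (Z=0, Y=1, X=0, U=0, W=0) weight 1/432
  … 63 more
Group by X:
  weight(X=0) = 31/144
  weight(X=1) = 5/72
Total weight = 31/144 + 5/72 = 41/144
P(X=0 | obs) = 31/144 / 41/144 = 31/41
P(X=1 | obs) = 5/72 / 41/144 = 10/41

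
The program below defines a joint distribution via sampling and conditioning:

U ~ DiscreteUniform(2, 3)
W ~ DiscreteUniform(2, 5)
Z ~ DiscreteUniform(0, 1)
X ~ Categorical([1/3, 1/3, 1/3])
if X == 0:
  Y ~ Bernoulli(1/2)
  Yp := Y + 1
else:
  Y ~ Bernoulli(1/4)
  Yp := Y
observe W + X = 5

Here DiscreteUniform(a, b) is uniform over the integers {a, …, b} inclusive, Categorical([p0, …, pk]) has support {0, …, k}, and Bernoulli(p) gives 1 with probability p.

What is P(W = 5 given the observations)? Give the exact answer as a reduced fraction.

P(W = 5 | obs) = 1/3

Enumerate traces; 24 have nonzero weight after conditioning:
  (U=2, W=3, Z=0, X=2, Y=0) weight 1/64
  (U=2, W=3, Z=0, X=2, Y=1) weight 1/192
  (U=2, W=3, Z=1, X=2, Y=0) weight 1/64
  (U=2, W=3, Z=1, X=2, Y=1) weight 1/192
  (U=2, W=4, Z=0, X=1, Y=0) weight 1/64
  (U=2, W=4, Z=0, X=1, Y=1) weight 1/192
  (U=2, W=4, Z=1, X=1, Y=0) weight 1/64
  (U=2, W=4, Z=1, X=1, Y=1) weight 1/192
  (U=2, W=5, Z=0, X=0, Y=0) weight 1/96
  … 15 more
Group by W:
  weight(W=3) = 1/12
  weight(W=4) = 1/12
  weight(W=5) = 1/12
Total weight = 1/12 + 1/12 + 1/12 = 1/4
P(W=3 | obs) = 1/12 / 1/4 = 1/3
P(W=4 | obs) = 1/12 / 1/4 = 1/3
P(W=5 | obs) = 1/12 / 1/4 = 1/3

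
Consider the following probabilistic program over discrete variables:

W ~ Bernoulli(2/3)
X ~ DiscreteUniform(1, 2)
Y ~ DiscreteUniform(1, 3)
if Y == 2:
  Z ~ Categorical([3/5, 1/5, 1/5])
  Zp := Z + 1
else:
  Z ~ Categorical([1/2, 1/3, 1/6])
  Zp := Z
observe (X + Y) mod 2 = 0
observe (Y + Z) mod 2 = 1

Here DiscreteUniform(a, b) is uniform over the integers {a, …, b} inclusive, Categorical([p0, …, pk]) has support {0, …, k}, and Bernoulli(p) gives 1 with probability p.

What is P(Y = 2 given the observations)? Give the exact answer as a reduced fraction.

P(Y = 2 | obs) = 3/23

Enumerate traces; 10 have nonzero weight after conditioning:
  (W=0, X=1, Y=1, Z=0) weight 1/36
  (W=0, X=1, Y=1, Z=2) weight 1/108
  (W=0, X=1, Y=3, Z=0) weight 1/36
  (W=0, X=1, Y=3, Z=2) weight 1/108
  (W=0, X=2, Y=2, Z=1) weight 1/90
  (W=1, X=1, Y=1, Z=0) weight 1/18
  (W=1, X=1, Y=1, Z=2) weight 1/54
  (W=1, X=1, Y=3, Z=0) weight 1/18
  … 2 more
Group by Y:
  weight(Y=1) = 1/9
  weight(Y=2) = 1/30
  weight(Y=3) = 1/9
Total weight = 1/9 + 1/30 + 1/9 = 23/90
P(Y=1 | obs) = 1/9 / 23/90 = 10/23
P(Y=2 | obs) = 1/30 / 23/90 = 3/23
P(Y=3 | obs) = 1/9 / 23/90 = 10/23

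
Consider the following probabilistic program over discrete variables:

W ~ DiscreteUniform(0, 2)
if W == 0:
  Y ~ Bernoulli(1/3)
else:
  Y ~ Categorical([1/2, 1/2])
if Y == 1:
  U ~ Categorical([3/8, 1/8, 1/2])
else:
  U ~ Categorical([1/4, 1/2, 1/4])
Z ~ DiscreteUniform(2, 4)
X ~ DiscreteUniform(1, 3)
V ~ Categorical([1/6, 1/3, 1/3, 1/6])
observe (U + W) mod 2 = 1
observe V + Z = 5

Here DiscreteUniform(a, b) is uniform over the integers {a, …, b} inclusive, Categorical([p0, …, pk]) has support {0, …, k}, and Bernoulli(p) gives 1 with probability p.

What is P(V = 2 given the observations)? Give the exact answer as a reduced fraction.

P(V = 2 | obs) = 2/5

Enumerate traces; 72 have nonzero weight after conditioning:
  (W=0, Y=0, U=1, Z=2, X=1, V=3) weight 1/486
  (W=0, Y=0, U=1, Z=2, X=2, V=3) weight 1/486
  (W=0, Y=0, U=1, Z=2, X=3, V=3) weight 1/486
  (W=0, Y=0, U=1, Z=3, X=1, V=2) weight 1/243
  (W=0, Y=0, U=1, Z=3, X=2, V=2) weight 1/243
  (W=0, Y=0, U=1, Z=3, X=3, V=2) weight 1/243
  (W=0, Y=0, U=1, Z=4, X=1, V=1) weight 1/243
  (W=0, Y=0, U=1, Z=4, X=2, V=1) weight 1/243
  … 64 more
Group by V:
  weight(V=1) = 11/216
  weight(V=2) = 11/216
  weight(V=3) = 11/432
Total weight = 11/216 + 11/216 + 11/432 = 55/432
P(V=1 | obs) = 11/216 / 55/432 = 2/5
P(V=2 | obs) = 11/216 / 55/432 = 2/5
P(V=3 | obs) = 11/432 / 55/432 = 1/5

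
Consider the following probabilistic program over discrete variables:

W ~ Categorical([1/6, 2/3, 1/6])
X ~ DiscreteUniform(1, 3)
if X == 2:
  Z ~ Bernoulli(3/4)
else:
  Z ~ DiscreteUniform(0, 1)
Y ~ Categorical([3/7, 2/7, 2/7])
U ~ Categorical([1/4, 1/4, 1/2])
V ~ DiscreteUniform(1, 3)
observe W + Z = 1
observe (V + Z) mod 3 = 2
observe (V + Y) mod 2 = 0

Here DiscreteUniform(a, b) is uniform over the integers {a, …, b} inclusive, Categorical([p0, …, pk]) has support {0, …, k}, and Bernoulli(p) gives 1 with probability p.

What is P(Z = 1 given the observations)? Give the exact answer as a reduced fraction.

P(Z = 1 | obs) = 7/57

Enumerate traces; 27 have nonzero weight after conditioning:
  (W=0, X=1, Z=1, Y=1, U=0, V=1) weight 1/1512
  (W=0, X=1, Z=1, Y=1, U=1, V=1) weight 1/1512
  (W=0, X=1, Z=1, Y=1, U=2, V=1) weight 1/756
  (W=0, X=2, Z=1, Y=1, U=0, V=1) weight 1/1008
  (W=0, X=2, Z=1, Y=1, U=1, V=1) weight 1/1008
  (W=0, X=2, Z=1, Y=1, U=2, V=1) weight 1/504
  (W=0, X=3, Z=1, Y=1, U=0, V=1) weight 1/1512
  (W=0, X=3, Z=1, Y=1, U=1, V=1) weight 1/1512
  (W=1, X=1, Z=0, Y=0, U=0, V=2) weight 1/252
  … 18 more
Group by Z:
  weight(Z=0) = 25/378
  weight(Z=1) = 1/108
Total weight = 25/378 + 1/108 = 19/252
P(Z=0 | obs) = 25/378 / 19/252 = 50/57
P(Z=1 | obs) = 1/108 / 19/252 = 7/57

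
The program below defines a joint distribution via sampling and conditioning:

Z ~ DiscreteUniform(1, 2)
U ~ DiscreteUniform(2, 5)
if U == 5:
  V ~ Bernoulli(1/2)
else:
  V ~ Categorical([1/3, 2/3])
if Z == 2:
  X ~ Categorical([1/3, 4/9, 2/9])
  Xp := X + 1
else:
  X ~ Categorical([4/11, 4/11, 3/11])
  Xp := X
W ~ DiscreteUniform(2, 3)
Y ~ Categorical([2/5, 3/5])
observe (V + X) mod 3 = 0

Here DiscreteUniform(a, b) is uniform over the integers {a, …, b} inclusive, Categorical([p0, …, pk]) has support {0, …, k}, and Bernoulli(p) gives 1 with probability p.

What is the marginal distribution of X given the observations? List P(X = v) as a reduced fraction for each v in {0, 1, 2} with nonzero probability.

Enumerate traces; 64 have nonzero weight after conditioning:
  (Z=1, U=2, V=0, X=0, W=2, Y=0) weight 1/330
  (Z=1, U=2, V=0, X=0, W=2, Y=1) weight 1/220
  (Z=1, U=2, V=0, X=0, W=3, Y=0) weight 1/330
  (Z=1, U=2, V=0, X=0, W=3, Y=1) weight 1/220
  (Z=1, U=2, V=1, X=2, W=2, Y=0) weight 1/220
  (Z=1, U=2, V=1, X=2, W=2, Y=1) weight 3/440
  (Z=1, U=2, V=1, X=2, W=3, Y=0) weight 1/220
  (Z=1, U=2, V=1, X=2, W=3, Y=1) weight 3/440
  … 56 more
Group by X:
  weight(X=0) = 23/176
  weight(X=2) = 245/1584
Total weight = 23/176 + 245/1584 = 113/396
P(X=0 | obs) = 23/176 / 113/396 = 207/452
P(X=2 | obs) = 245/1584 / 113/396 = 245/452

P(X=0) = 207/452, P(X=2) = 245/452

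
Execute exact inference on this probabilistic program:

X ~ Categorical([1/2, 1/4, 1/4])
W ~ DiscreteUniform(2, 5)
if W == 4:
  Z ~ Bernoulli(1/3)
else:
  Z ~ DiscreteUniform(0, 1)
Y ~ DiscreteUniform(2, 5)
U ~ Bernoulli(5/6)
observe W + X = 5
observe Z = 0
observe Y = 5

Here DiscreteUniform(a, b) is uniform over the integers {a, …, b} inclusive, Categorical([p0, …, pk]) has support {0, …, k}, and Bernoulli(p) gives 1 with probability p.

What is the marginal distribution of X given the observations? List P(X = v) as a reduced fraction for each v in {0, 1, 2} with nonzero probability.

Enumerate traces; 6 have nonzero weight after conditioning:
  (X=0, W=5, Z=0, Y=5, U=0) weight 1/384
  (X=0, W=5, Z=0, Y=5, U=1) weight 5/384
  (X=1, W=4, Z=0, Y=5, U=0) weight 1/576
  (X=1, W=4, Z=0, Y=5, U=1) weight 5/576
  (X=2, W=3, Z=0, Y=5, U=0) weight 1/768
  (X=2, W=3, Z=0, Y=5, U=1) weight 5/768
Group by X:
  weight(X=0) = 1/64
  weight(X=1) = 1/96
  weight(X=2) = 1/128
Total weight = 1/64 + 1/96 + 1/128 = 13/384
P(X=0 | obs) = 1/64 / 13/384 = 6/13
P(X=1 | obs) = 1/96 / 13/384 = 4/13
P(X=2 | obs) = 1/128 / 13/384 = 3/13

P(X=0) = 6/13, P(X=1) = 4/13, P(X=2) = 3/13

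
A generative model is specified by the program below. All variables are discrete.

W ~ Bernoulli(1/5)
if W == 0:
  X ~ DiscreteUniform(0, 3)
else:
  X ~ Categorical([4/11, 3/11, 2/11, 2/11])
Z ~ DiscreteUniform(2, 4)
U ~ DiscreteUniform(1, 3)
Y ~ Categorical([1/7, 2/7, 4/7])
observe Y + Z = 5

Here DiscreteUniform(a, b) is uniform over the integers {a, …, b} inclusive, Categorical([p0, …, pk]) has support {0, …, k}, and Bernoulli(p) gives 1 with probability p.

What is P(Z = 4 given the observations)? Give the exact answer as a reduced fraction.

Enumerate traces; 48 have nonzero weight after conditioning:
  (W=0, X=0, Z=3, U=1, Y=2) weight 4/315
  (W=0, X=0, Z=3, U=2, Y=2) weight 4/315
  (W=0, X=0, Z=3, U=3, Y=2) weight 4/315
  (W=0, X=0, Z=4, U=1, Y=1) weight 2/315
  (W=0, X=0, Z=4, U=2, Y=1) weight 2/315
  (W=0, X=0, Z=4, U=3, Y=1) weight 2/315
  (W=0, X=1, Z=3, U=1, Y=2) weight 4/315
  (W=0, X=1, Z=3, U=2, Y=2) weight 4/315
  … 40 more
Group by Z:
  weight(Z=3) = 4/21
  weight(Z=4) = 2/21
Total weight = 4/21 + 2/21 = 2/7
P(Z=3 | obs) = 4/21 / 2/7 = 2/3
P(Z=4 | obs) = 2/21 / 2/7 = 1/3

P(Z = 4 | obs) = 1/3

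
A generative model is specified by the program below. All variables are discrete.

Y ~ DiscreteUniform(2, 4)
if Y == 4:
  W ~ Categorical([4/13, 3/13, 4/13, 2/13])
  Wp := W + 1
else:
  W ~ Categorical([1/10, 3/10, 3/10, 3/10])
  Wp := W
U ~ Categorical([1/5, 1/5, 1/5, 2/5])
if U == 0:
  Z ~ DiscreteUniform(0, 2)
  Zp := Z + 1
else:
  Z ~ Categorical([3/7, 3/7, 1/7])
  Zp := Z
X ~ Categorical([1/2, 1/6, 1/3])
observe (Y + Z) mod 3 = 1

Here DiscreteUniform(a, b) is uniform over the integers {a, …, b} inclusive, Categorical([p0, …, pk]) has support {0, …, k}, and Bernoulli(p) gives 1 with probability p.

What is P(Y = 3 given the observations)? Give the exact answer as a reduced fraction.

Enumerate traces; 144 have nonzero weight after conditioning:
  (Y=2, W=0, U=0, Z=2, X=0) weight 1/900
  (Y=2, W=0, U=0, Z=2, X=1) weight 1/2700
  (Y=2, W=0, U=0, Z=2, X=2) weight 1/1350
  (Y=2, W=0, U=1, Z=2, X=0) weight 1/2100
  (Y=2, W=0, U=1, Z=2, X=1) weight 1/6300
  (Y=2, W=0, U=1, Z=2, X=2) weight 1/3150
  (Y=2, W=0, U=2, Z=2, X=0) weight 1/2100
  (Y=2, W=0, U=2, Z=2, X=1) weight 1/6300
  (Y=3, W=0, U=0, Z=1, X=0) weight 1/900
  (Y=4, W=0, U=0, Z=0, X=0) weight 2/585
  … 134 more
Group by Y:
  weight(Y=2) = 19/315
  weight(Y=3) = 43/315
  weight(Y=4) = 43/315
Total weight = 19/315 + 43/315 + 43/315 = 1/3
P(Y=2 | obs) = 19/315 / 1/3 = 19/105
P(Y=3 | obs) = 43/315 / 1/3 = 43/105
P(Y=4 | obs) = 43/315 / 1/3 = 43/105

P(Y = 3 | obs) = 43/105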